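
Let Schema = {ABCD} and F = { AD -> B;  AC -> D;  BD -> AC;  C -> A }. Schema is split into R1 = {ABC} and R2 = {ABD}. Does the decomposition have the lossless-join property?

Common attributes: R1 ∩ R2 = {AB}.
No dependency enlarges {AB}, so (AB)⁺ = {AB}.
The closure contains neither all of R1 = {ABC} nor all of R2 = {ABD}, so the common attributes are not a superkey of either fragment. The join is lossy.

No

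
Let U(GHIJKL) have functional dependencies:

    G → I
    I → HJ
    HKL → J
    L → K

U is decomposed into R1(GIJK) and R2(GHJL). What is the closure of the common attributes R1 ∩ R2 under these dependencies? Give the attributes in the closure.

GHIJ

R1 ∩ R2 = {GJ}.
G → I applies, adding I
I → HJ applies, adding H
Closure: {GHIJ}.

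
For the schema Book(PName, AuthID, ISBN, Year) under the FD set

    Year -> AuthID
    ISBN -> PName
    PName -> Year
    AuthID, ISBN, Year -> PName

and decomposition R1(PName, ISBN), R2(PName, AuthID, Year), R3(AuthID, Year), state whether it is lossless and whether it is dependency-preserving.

Lossless test (chase): Rows 1 and 2 agree on PName; apply PName→Year and equate their Year entries. Rows 1 and 2 agree on Year; apply Year→AuthID and equate their AuthID entries. Row 1 is now all distinguished symbols — the join is lossless.
Dependency preservation: AuthID, ISBN, Year → PName is not contained in any single fragment, but the restricted closure of its left-hand side across the fragments still reaches the right-hand side; the remaining FDs each lie inside some fragment. All dependencies are preserved.

lossless and dependency-preserving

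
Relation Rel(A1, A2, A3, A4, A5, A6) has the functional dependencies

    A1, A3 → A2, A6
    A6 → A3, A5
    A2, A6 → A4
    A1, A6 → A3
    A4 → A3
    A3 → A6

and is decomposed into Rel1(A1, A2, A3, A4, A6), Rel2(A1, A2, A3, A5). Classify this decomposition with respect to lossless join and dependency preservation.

Lossless test: (A1, A2, A3)⁺ = {A1, A2, A3, A4, A5, A6}, which contains all of one fragment — lossless.
Dependency preservation: A6 → A3, A5 is not contained in any single fragment, but the restricted closure of its left-hand side across the fragments still reaches the right-hand side; the remaining FDs each lie inside some fragment. All dependencies are preserved.

lossless and dependency-preserving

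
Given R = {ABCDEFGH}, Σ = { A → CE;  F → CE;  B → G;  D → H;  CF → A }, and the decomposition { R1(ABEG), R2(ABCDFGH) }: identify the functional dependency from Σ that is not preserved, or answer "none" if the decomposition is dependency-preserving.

none

A → CE: restricted closure across fragments reaches CE.
F → CE: restricted closure across fragments reaches CE.
B → G lies within R1.
D → H lies within R2.
CF → A lies within R2.
Every dependency is enforceable on the fragments, so the decomposition is dependency-preserving.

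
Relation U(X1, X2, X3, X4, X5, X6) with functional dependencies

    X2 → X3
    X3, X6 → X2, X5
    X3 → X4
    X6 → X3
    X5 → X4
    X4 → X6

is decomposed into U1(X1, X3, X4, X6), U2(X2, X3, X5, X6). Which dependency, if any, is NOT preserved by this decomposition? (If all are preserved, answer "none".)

none

X2 → X3 lies within U2.
X3, X6 → X2, X5 lies within U2.
X3 → X4 lies within U1.
X6 → X3 lies within U1.
X5 → X4: restricted closure across fragments reaches X4.
X4 → X6 lies within U1.
Every dependency is enforceable on the fragments, so the decomposition is dependency-preserving.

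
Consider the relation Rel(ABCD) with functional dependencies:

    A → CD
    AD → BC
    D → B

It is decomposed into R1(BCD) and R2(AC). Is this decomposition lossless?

No

Common attributes: R1 ∩ R2 = {C}.
No dependency enlarges {C}, so (C)⁺ = {C}.
The closure contains neither all of R1 = {BCD} nor all of R2 = {AC}, so the common attributes are not a superkey of either fragment. The join is lossy.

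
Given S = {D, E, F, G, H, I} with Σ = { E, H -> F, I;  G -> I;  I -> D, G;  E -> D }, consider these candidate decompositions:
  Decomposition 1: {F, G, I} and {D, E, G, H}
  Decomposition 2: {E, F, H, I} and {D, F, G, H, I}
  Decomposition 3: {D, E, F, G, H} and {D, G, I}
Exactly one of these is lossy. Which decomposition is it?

Decomposition 1

Decomposition 1: common = {G}, closure = {D, G, I} → lossy.
Decomposition 2: common = {F, H, I}, closure = {D, F, G, H, I} → lossless.
Decomposition 3: common = {D, G}, closure = {D, G, I} → lossless.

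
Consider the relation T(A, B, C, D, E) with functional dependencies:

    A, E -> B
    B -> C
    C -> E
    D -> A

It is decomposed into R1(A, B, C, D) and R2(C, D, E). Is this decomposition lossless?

Common attributes: R1 ∩ R2 = {C, D}.
Closure of {C, D}: C → E applies, adding E; D → A applies, adding A; A, E → B applies, adding B. So (C, D)⁺ = {A, B, C, D, E}.
This closure contains every attribute of R1, so R1 ∩ R2 → R1. The join is lossless.

Yes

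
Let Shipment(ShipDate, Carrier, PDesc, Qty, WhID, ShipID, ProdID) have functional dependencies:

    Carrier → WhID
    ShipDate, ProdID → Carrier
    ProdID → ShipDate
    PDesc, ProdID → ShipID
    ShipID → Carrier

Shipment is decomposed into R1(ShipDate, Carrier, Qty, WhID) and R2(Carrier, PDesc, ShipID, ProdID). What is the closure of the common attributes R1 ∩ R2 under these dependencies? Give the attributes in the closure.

Carrier, WhID

R1 ∩ R2 = {Carrier}.
Carrier → WhID applies, adding WhID
Closure: {Carrier, WhID}.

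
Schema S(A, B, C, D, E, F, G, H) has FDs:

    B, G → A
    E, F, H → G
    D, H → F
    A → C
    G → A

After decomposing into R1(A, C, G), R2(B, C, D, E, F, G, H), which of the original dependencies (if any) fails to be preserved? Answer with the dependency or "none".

B, G → A: restricted closure across fragments reaches A.
E, F, H → G lies within R2.
D, H → F lies within R2.
A → C lies within R1.
G → A lies within R1.
Every dependency is enforceable on the fragments, so the decomposition is dependency-preserving.

none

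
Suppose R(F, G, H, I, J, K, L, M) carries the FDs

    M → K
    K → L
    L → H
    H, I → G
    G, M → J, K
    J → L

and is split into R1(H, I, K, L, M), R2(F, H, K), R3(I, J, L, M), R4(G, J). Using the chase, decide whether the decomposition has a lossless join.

Chase test. Columns are F, G, H, I, J, K, L, M; row i has aⱼ where attribute j ∈ Ri, else bᵢⱼ.
Initial tableau (one row per fragment):
  row 1: b11 b12 a3 a4 b15 a6 a7 a8
  row 2: a1 b22 a3 b24 b25 a6 b27 b28
  row 3: b31 b32 b33 a4 a5 b36 a7 a8
  row 4: b41 a2 b43 b44 a5 b46 b47 b48
Rows 1 and 3 agree on M; apply M→K and equate their K entries.
Rows 1 and 2 agree on K; apply K→L and equate their L entries.
Rows 1 and 3 agree on L; apply L→H and equate their H entries.
Rows 1 and 3 agree on H, I; apply H, I→G and equate their G entries.
Rows 1 and 3 agree on G, M; apply G, M→J, K and equate their J, K entries.
Rows 1 and 4 agree on J; apply J→L and equate their L entries.
Rows 1 and 4 agree on L; apply L→H and equate their H entries.
No row becomes fully distinguished — the join is lossy.

No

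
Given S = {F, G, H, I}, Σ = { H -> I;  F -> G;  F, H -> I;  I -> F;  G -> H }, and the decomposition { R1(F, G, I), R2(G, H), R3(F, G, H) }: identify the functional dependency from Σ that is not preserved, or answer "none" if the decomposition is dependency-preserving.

H → I: restricted closure across fragments reaches I.
F → G lies within R1.
F, H → I: restricted closure across fragments reaches I.
I → F lies within R1.
G → H lies within R2.
Every dependency is enforceable on the fragments, so the decomposition is dependency-preserving.

none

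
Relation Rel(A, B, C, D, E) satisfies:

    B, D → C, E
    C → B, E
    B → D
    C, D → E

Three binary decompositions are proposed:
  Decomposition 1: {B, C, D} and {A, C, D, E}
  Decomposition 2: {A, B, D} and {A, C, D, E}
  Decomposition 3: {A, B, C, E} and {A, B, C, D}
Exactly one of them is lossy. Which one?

Decomposition 1: common = {C, D}, closure = {B, C, D, E} → lossless.
Decomposition 2: common = {A, D}, closure = {A, D} → lossy.
Decomposition 3: common = {A, B, C}, closure = {A, B, C, D, E} → lossless.

Decomposition 2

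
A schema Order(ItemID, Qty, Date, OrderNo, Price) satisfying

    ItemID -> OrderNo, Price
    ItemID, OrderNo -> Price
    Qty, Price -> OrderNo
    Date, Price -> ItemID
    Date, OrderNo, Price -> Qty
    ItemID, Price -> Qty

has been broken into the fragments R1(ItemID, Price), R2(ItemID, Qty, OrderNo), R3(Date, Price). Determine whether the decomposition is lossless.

Chase test. Columns are ItemID, Qty, Date, OrderNo, Price; row i has aⱼ where attribute j ∈ Ri, else bᵢⱼ.
Initial tableau (one row per fragment):
  row 1: a1 b12 b13 b14 a5
  row 2: a1 a2 b23 a4 b25
  row 3: b31 b32 a3 b34 a5
Rows 1 and 2 agree on ItemID; apply ItemID→OrderNo, Price and equate their OrderNo, Price entries.
Rows 1 and 2 agree on ItemID, Price; apply ItemID, Price→Qty and equate their Qty entries.
No row becomes fully distinguished — the join is lossy.

No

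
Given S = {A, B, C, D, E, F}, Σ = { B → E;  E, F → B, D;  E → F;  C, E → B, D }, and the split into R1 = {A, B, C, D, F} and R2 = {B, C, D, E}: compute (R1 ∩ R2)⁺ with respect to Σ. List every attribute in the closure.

R1 ∩ R2 = {B, C, D}.
B → E applies, adding E
E → F applies, adding F
Closure: {B, C, D, E, F}.

B, C, D, E, F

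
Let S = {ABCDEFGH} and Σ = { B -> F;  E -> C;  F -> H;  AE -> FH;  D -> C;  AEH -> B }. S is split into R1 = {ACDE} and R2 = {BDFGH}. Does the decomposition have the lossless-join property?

No

Common attributes: R1 ∩ R2 = {D}.
Closure of {D}: D → C applies, adding C. So (D)⁺ = {CD}.
The closure contains neither all of R1 = {ACDE} nor all of R2 = {BDFGH}, so the common attributes are not a superkey of either fragment. The join is lossy.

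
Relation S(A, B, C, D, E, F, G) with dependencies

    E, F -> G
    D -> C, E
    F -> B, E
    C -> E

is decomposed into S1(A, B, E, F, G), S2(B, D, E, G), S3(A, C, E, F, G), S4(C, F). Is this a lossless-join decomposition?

No

Chase test. Columns are A, B, C, D, E, F, G; row i has aⱼ where attribute j ∈ Si, else bᵢⱼ.
Initial tableau (one row per fragment):
  row 1: a1 a2 b13 b14 a5 a6 a7
  row 2: b21 a2 b23 a4 a5 b26 a7
  row 3: a1 b32 a3 b34 a5 a6 a7
  row 4: b41 b42 a3 b44 b45 a6 b47
Rows 1 and 3 agree on F; apply F→B, E and equate their B, E entries.
Rows 1 and 4 agree on F; apply F→B, E and equate their B, E entries.
Rows 1 and 4 agree on E, F; apply E, F→G and equate their G entries.
No row becomes fully distinguished — the join is lossy.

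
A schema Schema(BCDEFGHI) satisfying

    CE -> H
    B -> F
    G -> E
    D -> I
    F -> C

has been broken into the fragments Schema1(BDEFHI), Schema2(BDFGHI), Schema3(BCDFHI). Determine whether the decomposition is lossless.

No

Chase test. Columns are BCDEFGHI; row i has aⱼ where attribute j ∈ Schemai, else bᵢⱼ.
Initial tableau (one row per fragment):
  row 1: a1 b12 a3 a4 a5 b16 a7 a8
  row 2: a1 b22 a3 b24 a5 a6 a7 a8
  row 3: a1 a2 a3 b34 a5 b36 a7 a8
Rows 1 and 2 agree on F; apply F→C and equate their C entries.
Rows 1 and 3 agree on F; apply F→C and equate their C entries.
No row becomes fully distinguished — the join is lossy.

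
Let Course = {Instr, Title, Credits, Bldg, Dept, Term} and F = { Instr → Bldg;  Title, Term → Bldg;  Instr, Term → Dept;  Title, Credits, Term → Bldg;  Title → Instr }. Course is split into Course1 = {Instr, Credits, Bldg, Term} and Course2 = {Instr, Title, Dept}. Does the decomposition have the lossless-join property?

No

Common attributes: Course1 ∩ Course2 = {Instr}.
Closure of {Instr}: Instr → Bldg applies, adding Bldg. So (Instr)⁺ = {Instr, Bldg}.
The closure contains neither all of Course1 = {Instr, Credits, Bldg, Term} nor all of Course2 = {Instr, Title, Dept}, so the common attributes are not a superkey of either fragment. The join is lossy.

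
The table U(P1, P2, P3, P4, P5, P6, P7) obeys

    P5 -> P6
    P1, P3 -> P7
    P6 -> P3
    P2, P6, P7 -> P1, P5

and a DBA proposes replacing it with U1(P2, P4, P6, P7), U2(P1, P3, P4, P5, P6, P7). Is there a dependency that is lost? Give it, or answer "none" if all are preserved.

Check P2, P6, P7 → P1, P5: no single fragment contains all of {P1, P2, P5, P6, P7}, and the restricted closure of {P2, P6, P7} across the fragments never reaches {P1, P5}.
P5 → P6 is preserved.
P1, P3 → P7 is preserved.
P6 → P3 is preserved.

P2, P6, P7 -> P1, P5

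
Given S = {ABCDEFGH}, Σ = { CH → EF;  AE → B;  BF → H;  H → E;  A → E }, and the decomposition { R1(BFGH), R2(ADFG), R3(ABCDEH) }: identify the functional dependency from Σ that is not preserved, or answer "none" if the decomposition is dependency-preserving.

CH → EF

Check CH → EF: no single fragment contains all of {CEFH}, and the restricted closure of {CH} across the fragments never reaches {EF}.
AE → B is preserved.
BF → H is preserved.
H → E is preserved.
A → E is preserved.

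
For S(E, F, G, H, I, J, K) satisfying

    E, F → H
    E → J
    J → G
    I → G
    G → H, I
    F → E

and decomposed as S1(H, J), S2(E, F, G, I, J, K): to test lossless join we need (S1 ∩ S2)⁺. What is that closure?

S1 ∩ S2 = {J}.
J → G applies, adding G
G → H, I applies, adding H, I
Closure: {G, H, I, J}.

G, H, I, J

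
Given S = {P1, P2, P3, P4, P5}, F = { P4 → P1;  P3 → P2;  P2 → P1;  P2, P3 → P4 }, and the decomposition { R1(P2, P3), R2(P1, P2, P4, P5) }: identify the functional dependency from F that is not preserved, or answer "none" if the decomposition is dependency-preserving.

P2, P3 → P4

Check P2, P3 → P4: no single fragment contains all of {P2, P3, P4}, and the restricted closure of {P2, P3} across the fragments never reaches {P4}.
P4 → P1 is preserved.
P3 → P2 is preserved.
P2 → P1 is preserved.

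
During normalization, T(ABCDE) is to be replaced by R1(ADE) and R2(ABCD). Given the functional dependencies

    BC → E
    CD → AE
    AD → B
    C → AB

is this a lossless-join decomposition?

Common attributes: R1 ∩ R2 = {AD}.
Closure of {AD}: AD → B applies, adding B. So (AD)⁺ = {ABD}.
The closure contains neither all of R1 = {ADE} nor all of R2 = {ABCD}, so the common attributes are not a superkey of either fragment. The join is lossy.

No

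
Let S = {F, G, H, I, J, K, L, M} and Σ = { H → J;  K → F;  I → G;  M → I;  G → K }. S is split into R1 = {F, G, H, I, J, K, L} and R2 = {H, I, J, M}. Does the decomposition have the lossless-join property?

Common attributes: R1 ∩ R2 = {H, I, J}.
Closure of {H, I, J}: I → G applies, adding G; G → K applies, adding K; K → F applies, adding F. So (H, I, J)⁺ = {F, G, H, I, J, K}.
The closure contains neither all of R1 = {F, G, H, I, J, K, L} nor all of R2 = {H, I, J, M}, so the common attributes are not a superkey of either fragment. The join is lossy.

No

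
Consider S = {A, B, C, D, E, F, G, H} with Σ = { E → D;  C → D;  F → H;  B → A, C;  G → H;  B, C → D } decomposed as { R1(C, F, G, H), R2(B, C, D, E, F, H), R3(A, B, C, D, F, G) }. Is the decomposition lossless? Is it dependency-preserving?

lossy but dependency-preserving

Lossless test (chase): Rows 1 and 2 agree on C; apply C→D and equate their D entries. Rows 1 and 3 agree on F; apply F→H and equate their H entries. Rows 2 and 3 agree on B; apply B→A, C and equate their A, C entries. No row becomes fully distinguished — the join is lossy.
Dependency preservation: every FD's attributes lie within a single fragment, so each can be enforced locally — preserved.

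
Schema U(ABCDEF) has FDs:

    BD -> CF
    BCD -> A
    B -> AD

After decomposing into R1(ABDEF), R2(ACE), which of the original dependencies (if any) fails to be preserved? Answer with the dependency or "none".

Check BD → CF: no single fragment contains all of {BCDF}, and the restricted closure of {BD} across the fragments never reaches {CF}.
BCD → A is preserved.
B → AD is preserved.

BD -> CF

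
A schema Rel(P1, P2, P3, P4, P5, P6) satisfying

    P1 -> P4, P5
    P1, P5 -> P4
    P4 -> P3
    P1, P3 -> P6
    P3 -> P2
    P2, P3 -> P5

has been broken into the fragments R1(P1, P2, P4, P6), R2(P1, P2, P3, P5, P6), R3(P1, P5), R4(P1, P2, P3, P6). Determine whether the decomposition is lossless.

Yes

Chase test. Columns are P1, P2, P3, P4, P5, P6; row i has aⱼ where attribute j ∈ Ri, else bᵢⱼ.
Initial tableau (one row per fragment):
  row 1: a1 a2 b13 a4 b15 a6
  row 2: a1 a2 a3 b24 a5 a6
  row 3: a1 b32 b33 b34 a5 b36
  row 4: a1 a2 a3 b44 b45 a6
Rows 1 and 2 agree on P1; apply P1→P4, P5 and equate their P4, P5 entries.
Rows 1 and 3 agree on P1; apply P1→P4, P5 and equate their P4, P5 entries.
Rows 1 and 4 agree on P1; apply P1→P4, P5 and equate their P4, P5 entries.
Rows 1 and 2 agree on P4; apply P4→P3 and equate their P3 entries.
Rows 1 and 3 agree on P4; apply P4→P3 and equate their P3 entries.
Rows 1 and 3 agree on P1, P3; apply P1, P3→P6 and equate their P6 entries.
Rows 1 and 3 agree on P3; apply P3→P2 and equate their P2 entries.
Row 1 is now all distinguished symbols — the join is lossless.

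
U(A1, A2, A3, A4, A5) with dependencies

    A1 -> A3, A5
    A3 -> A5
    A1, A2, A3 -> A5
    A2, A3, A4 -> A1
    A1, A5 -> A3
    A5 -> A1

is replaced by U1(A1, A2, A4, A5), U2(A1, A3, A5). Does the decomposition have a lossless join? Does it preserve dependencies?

lossless and dependency-preserving

Lossless test: (A1, A5)⁺ = {A1, A3, A5}, which contains all of one fragment — lossless.
Dependency preservation: A1, A2, A3 → A5; A2, A3, A4 → A1 are not contained in any single fragment, but the restricted closure of each left-hand side across the fragments still reaches the right-hand side; the remaining FDs each lie inside some fragment. All dependencies are preserved.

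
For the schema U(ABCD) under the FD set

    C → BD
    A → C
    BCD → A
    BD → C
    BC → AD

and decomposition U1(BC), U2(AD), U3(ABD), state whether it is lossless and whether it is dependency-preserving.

lossy and not dependency-preserving

Lossless test (chase): Rows 2 and 3 agree on A; apply A→C and equate their C entries. Rows 2 and 3 agree on C; apply C→BD and equate their BD entries. No row becomes fully distinguished — the join is lossy.
Dependency preservation: the restricted closure of {C} across the fragments never reaches {BD}, so C → BD cannot be enforced without a join — not preserved.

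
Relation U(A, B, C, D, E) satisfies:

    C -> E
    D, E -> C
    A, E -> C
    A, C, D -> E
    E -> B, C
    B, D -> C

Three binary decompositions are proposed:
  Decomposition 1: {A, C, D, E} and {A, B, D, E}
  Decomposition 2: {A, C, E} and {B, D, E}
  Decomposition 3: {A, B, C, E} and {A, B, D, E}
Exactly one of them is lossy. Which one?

Decomposition 1: common = {A, D, E}, closure = {A, B, C, D, E} → lossless.
Decomposition 2: common = {E}, closure = {B, C, E} → lossy.
Decomposition 3: common = {A, B, E}, closure = {A, B, C, E} → lossless.

Decomposition 2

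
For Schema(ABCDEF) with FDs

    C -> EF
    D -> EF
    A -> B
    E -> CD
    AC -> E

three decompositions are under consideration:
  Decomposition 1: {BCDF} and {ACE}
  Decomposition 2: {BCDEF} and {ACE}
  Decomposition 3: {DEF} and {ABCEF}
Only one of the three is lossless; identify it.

Decomposition 1: common = {C}, closure = {CDEF} → lossy.
Decomposition 2: common = {CE}, closure = {CDEF} → lossy.
Decomposition 3: common = {EF}, closure = {CDEF} → lossless.

Decomposition 3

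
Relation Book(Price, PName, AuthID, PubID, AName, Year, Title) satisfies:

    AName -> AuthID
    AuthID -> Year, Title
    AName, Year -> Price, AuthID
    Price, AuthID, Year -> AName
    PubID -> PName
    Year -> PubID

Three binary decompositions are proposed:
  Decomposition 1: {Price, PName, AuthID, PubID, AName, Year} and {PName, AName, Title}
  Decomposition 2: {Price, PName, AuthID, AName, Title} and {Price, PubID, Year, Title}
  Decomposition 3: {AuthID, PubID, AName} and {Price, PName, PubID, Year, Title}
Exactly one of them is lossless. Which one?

Decomposition 1

Decomposition 1: common = {PName, AName}, closure = {Price, PName, AuthID, PubID, AName, Year, Title} → lossless.
Decomposition 2: common = {Price, Title}, closure = {Price, Title} → lossy.
Decomposition 3: common = {PubID}, closure = {PName, PubID} → lossy.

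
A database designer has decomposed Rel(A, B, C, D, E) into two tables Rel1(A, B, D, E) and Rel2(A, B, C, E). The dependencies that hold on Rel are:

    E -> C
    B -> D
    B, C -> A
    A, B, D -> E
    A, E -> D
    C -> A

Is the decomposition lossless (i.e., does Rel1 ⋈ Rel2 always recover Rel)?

Common attributes: Rel1 ∩ Rel2 = {A, B, E}.
Closure of {A, B, E}: E → C applies, adding C; B → D applies, adding D. So (A, B, E)⁺ = {A, B, C, D, E}.
This closure contains every attribute of Rel1, so Rel1 ∩ Rel2 → Rel1. The join is lossless.

Yes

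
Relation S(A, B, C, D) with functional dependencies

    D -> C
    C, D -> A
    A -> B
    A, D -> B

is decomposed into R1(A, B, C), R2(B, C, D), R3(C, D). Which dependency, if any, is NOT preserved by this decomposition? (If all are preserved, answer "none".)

C, D -> A

Check C, D → A: no single fragment contains all of {A, C, D}, and the restricted closure of {C, D} across the fragments never reaches {A}.
D → C is preserved.
A → B is preserved.
A, D → B is preserved.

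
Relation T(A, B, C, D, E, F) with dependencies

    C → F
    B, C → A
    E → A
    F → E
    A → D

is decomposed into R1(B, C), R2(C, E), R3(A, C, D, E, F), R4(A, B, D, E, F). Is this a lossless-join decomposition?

Yes

Chase test. Columns are A, B, C, D, E, F; row i has aⱼ where attribute j ∈ Ri, else bᵢⱼ.
Initial tableau (one row per fragment):
  row 1: b11 a2 a3 b14 b15 b16
  row 2: b21 b22 a3 b24 a5 b26
  row 3: a1 b32 a3 a4 a5 a6
  row 4: a1 a2 b43 a4 a5 a6
Rows 1 and 2 agree on C; apply C→F and equate their F entries.
Rows 1 and 3 agree on C; apply C→F and equate their F entries.
Rows 2 and 3 agree on E; apply E→A and equate their A entries.
Rows 1 and 2 agree on F; apply F→E and equate their E entries.
Rows 2 and 3 agree on A; apply A→D and equate their D entries.
Rows 1 and 2 agree on E; apply E→A and equate their A entries.
Rows 1 and 2 agree on A; apply A→D and equate their D entries.
Row 1 is now all distinguished symbols — the join is lossless.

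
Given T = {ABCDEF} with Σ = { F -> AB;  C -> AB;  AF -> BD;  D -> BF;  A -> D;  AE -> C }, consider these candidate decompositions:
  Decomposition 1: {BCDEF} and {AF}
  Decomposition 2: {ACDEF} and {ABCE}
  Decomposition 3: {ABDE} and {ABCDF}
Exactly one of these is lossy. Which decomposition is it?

Decomposition 1: common = {F}, closure = {ABDF} → lossless.
Decomposition 2: common = {ACE}, closure = {ABCDEF} → lossless.
Decomposition 3: common = {ABD}, closure = {ABDF} → lossy.

Decomposition 3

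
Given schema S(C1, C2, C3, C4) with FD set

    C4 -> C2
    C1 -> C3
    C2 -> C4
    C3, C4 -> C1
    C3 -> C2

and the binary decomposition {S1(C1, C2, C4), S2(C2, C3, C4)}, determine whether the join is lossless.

No

Common attributes: S1 ∩ S2 = {C2, C4}.
No dependency enlarges {C2, C4}, so (C2, C4)⁺ = {C2, C4}.
The closure contains neither all of S1 = {C1, C2, C4} nor all of S2 = {C2, C3, C4}, so the common attributes are not a superkey of either fragment. The join is lossy.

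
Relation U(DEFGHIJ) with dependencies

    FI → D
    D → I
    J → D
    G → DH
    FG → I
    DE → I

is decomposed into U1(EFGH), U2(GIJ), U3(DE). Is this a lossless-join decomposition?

Chase test. Columns are DEFGHIJ; row i has aⱼ where attribute j ∈ Ui, else bᵢⱼ.
Initial tableau (one row per fragment):
  row 1: b11 a2 a3 a4 a5 b16 b17
  row 2: b21 b22 b23 a4 b25 a6 a7
  row 3: a1 a2 b33 b34 b35 b36 b37
Rows 1 and 2 agree on G; apply G→DH and equate their DH entries.
Rows 1 and 2 agree on D; apply D→I and equate their I entries.
No row becomes fully distinguished — the join is lossy.

No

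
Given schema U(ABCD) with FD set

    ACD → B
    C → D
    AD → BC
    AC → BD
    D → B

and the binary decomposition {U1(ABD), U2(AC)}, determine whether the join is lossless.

Common attributes: U1 ∩ U2 = {A}.
No dependency enlarges {A}, so (A)⁺ = {A}.
The closure contains neither all of U1 = {ABD} nor all of U2 = {AC}, so the common attributes are not a superkey of either fragment. The join is lossy.

No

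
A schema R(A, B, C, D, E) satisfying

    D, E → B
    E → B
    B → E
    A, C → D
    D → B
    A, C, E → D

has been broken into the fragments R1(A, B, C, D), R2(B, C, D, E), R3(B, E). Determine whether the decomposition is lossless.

Yes

Chase test. Columns are A, B, C, D, E; row i has aⱼ where attribute j ∈ Ri, else bᵢⱼ.
Initial tableau (one row per fragment):
  row 1: a1 a2 a3 a4 b15
  row 2: b21 a2 a3 a4 a5
  row 3: b31 a2 b33 b34 a5
Rows 1 and 2 agree on B; apply B→E and equate their E entries.
Row 1 is now all distinguished symbols — the join is lossless.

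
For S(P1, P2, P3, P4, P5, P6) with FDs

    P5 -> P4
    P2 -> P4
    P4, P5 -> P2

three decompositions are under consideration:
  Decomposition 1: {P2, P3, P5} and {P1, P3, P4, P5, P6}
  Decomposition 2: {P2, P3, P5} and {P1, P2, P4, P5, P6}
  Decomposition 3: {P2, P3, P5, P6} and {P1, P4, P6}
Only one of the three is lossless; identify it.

Decomposition 1: common = {P3, P5}, closure = {P2, P3, P4, P5} → lossless.
Decomposition 2: common = {P2, P5}, closure = {P2, P4, P5} → lossy.
Decomposition 3: common = {P6}, closure = {P6} → lossy.

Decomposition 1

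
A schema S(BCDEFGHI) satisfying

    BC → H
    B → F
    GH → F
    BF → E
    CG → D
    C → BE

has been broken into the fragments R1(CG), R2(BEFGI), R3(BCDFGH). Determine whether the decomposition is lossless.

No

Chase test. Columns are BCDEFGHI; row i has aⱼ where attribute j ∈ Ri, else bᵢⱼ.
Initial tableau (one row per fragment):
  row 1: b11 a2 b13 b14 b15 a6 b17 b18
  row 2: a1 b22 b23 a4 a5 a6 b27 a8
  row 3: a1 a2 a3 b34 a5 a6 a7 b38
Rows 2 and 3 agree on BF; apply BF→E and equate their E entries.
Rows 1 and 3 agree on CG; apply CG→D and equate their D entries.
Rows 1 and 3 agree on C; apply C→BE and equate their BE entries.
Rows 1 and 3 agree on BC; apply BC→H and equate their H entries.
Rows 1 and 2 agree on B; apply B→F and equate their F entries.
No row becomes fully distinguished — the join is lossy.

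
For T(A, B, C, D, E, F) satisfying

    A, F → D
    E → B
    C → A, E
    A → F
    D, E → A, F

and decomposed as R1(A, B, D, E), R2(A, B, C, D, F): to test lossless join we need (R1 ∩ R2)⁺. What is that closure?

R1 ∩ R2 = {A, B, D}.
A → F applies, adding F
Closure: {A, B, D, F}.

A, B, D, F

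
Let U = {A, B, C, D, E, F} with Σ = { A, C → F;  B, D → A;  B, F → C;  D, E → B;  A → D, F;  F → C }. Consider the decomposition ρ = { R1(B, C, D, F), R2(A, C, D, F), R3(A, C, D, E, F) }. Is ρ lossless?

No

Chase test. Columns are A, B, C, D, E, F; row i has aⱼ where attribute j ∈ Ri, else bᵢⱼ.
Initial tableau (one row per fragment):
  row 1: b11 a2 a3 a4 b15 a6
  row 2: a1 b22 a3 a4 b25 a6
  row 3: a1 b32 a3 a4 a5 a6
No row becomes fully distinguished — the join is lossy.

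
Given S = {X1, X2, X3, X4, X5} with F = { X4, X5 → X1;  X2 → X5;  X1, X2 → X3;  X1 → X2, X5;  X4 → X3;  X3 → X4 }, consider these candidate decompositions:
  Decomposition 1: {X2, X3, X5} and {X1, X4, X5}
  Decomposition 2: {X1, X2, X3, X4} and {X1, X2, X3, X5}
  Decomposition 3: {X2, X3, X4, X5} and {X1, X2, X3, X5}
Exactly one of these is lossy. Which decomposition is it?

Decomposition 1

Decomposition 1: common = {X5}, closure = {X5} → lossy.
Decomposition 2: common = {X1, X2, X3}, closure = {X1, X2, X3, X4, X5} → lossless.
Decomposition 3: common = {X2, X3, X5}, closure = {X1, X2, X3, X4, X5} → lossless.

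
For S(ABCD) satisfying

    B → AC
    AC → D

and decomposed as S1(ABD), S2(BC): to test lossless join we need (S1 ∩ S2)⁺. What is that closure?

S1 ∩ S2 = {B}.
B → AC applies, adding AC
AC → D applies, adding D
Closure: {ABCD}.

ABCD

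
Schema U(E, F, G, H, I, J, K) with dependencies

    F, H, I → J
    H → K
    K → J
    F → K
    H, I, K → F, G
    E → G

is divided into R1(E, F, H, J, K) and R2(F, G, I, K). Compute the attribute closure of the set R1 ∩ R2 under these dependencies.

F, J, K

R1 ∩ R2 = {F, K}.
K → J applies, adding J
Closure: {F, J, K}.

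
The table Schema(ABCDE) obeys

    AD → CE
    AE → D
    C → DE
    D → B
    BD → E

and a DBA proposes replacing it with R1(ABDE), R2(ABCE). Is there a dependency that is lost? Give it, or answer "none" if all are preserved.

C → DE

Check C → DE: no single fragment contains all of {CDE}, and the restricted closure of {C} across the fragments never reaches {DE}.
AD → CE is preserved.
AE → D is preserved.
D → B is preserved.
BD → E is preserved.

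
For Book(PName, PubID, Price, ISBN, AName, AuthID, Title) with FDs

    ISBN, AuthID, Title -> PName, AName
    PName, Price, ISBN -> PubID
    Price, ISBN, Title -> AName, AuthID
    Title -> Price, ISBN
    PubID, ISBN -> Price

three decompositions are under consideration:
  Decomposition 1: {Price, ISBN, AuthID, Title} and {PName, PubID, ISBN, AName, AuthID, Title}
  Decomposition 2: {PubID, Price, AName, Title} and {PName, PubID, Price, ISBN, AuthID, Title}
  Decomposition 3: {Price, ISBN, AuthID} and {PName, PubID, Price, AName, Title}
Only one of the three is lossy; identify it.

Decomposition 3

Decomposition 1: common = {ISBN, AuthID, Title}, closure = {PName, PubID, Price, ISBN, AName, AuthID, Title} → lossless.
Decomposition 2: common = {PubID, Price, Title}, closure = {PName, PubID, Price, ISBN, AName, AuthID, Title} → lossless.
Decomposition 3: common = {Price}, closure = {Price} → lossy.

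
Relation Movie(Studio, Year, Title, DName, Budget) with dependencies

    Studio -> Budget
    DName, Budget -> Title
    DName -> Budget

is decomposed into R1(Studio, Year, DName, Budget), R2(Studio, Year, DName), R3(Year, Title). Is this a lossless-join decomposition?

No

Chase test. Columns are Studio, Year, Title, DName, Budget; row i has aⱼ where attribute j ∈ Ri, else bᵢⱼ.
Initial tableau (one row per fragment):
  row 1: a1 a2 b13 a4 a5
  row 2: a1 a2 b23 a4 b25
  row 3: b31 a2 a3 b34 b35
Rows 1 and 2 agree on Studio; apply Studio→Budget and equate their Budget entries.
Rows 1 and 2 agree on DName, Budget; apply DName, Budget→Title and equate their Title entries.
No row becomes fully distinguished — the join is lossy.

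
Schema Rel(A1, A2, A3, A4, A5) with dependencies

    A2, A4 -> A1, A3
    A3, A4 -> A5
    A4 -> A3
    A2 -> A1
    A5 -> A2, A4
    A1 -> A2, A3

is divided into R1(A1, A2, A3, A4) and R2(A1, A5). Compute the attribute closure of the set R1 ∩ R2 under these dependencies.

A1, A2, A3

R1 ∩ R2 = {A1}.
A1 → A2, A3 applies, adding A2, A3
Closure: {A1, A2, A3}.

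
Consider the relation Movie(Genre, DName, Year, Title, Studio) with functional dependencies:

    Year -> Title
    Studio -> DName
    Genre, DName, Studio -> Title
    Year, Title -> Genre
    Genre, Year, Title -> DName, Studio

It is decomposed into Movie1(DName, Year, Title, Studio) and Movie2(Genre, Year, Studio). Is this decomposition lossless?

Yes

Common attributes: Movie1 ∩ Movie2 = {Year, Studio}.
Closure of {Year, Studio}: Year → Title applies, adding Title; Studio → DName applies, adding DName; Year, Title → Genre applies, adding Genre. So (Year, Studio)⁺ = {Genre, DName, Year, Title, Studio}.
This closure contains every attribute of Movie1, so Movie1 ∩ Movie2 → Movie1. The join is lossless.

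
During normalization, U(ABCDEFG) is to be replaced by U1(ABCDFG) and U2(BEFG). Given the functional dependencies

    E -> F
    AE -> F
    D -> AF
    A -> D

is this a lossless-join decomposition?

Common attributes: U1 ∩ U2 = {BFG}.
No dependency enlarges {BFG}, so (BFG)⁺ = {BFG}.
The closure contains neither all of U1 = {ABCDFG} nor all of U2 = {BEFG}, so the common attributes are not a superkey of either fragment. The join is lossy.

No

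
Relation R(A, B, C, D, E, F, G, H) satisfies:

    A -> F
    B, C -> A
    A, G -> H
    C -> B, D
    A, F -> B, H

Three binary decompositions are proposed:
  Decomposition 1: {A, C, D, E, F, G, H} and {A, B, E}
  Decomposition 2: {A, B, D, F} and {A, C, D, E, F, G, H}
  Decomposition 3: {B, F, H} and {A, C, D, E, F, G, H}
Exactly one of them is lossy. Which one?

Decomposition 3

Decomposition 1: common = {A, E}, closure = {A, B, E, F, H} → lossless.
Decomposition 2: common = {A, D, F}, closure = {A, B, D, F, H} → lossless.
Decomposition 3: common = {F, H}, closure = {F, H} → lossy.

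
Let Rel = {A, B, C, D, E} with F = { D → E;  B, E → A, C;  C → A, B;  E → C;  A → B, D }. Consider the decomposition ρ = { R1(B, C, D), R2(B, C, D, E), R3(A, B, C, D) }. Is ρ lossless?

Chase test. Columns are A, B, C, D, E; row i has aⱼ where attribute j ∈ Ri, else bᵢⱼ.
Initial tableau (one row per fragment):
  row 1: b11 a2 a3 a4 b15
  row 2: b21 a2 a3 a4 a5
  row 3: a1 a2 a3 a4 b35
Rows 1 and 2 agree on D; apply D→E and equate their E entries.
Rows 1 and 3 agree on D; apply D→E and equate their E entries.
Rows 1 and 2 agree on B, E; apply B, E→A, C and equate their A, C entries.
Rows 1 and 3 agree on B, E; apply B, E→A, C and equate their A, C entries.
Row 1 is now all distinguished symbols — the join is lossless.

Yes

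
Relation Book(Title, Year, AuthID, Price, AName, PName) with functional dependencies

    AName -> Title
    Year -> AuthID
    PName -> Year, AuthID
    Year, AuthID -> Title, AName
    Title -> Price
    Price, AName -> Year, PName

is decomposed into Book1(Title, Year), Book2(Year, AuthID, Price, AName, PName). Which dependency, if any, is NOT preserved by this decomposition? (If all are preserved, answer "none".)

Check Title → Price: no single fragment contains all of {Title, Price}, and the restricted closure of {Title} across the fragments never reaches {Price}.
AName → Title is preserved.
Year → AuthID is preserved.
PName → Year, AuthID is preserved.
Year, AuthID → Title, AName is preserved.
Price, AName → Year, PName is preserved.

Title -> Price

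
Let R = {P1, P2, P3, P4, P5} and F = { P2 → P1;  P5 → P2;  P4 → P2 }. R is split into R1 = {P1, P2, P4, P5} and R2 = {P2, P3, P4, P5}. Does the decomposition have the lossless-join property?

Yes

Common attributes: R1 ∩ R2 = {P2, P4, P5}.
Closure of {P2, P4, P5}: P2 → P1 applies, adding P1. So (P2, P4, P5)⁺ = {P1, P2, P4, P5}.
This closure contains every attribute of R1, so R1 ∩ R2 → R1. The join is lossless.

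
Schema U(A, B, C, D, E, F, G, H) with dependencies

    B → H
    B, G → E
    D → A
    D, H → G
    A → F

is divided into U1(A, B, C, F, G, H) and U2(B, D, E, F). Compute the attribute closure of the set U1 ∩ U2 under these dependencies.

U1 ∩ U2 = {B, F}.
B → H applies, adding H
Closure: {B, F, H}.

B, F, H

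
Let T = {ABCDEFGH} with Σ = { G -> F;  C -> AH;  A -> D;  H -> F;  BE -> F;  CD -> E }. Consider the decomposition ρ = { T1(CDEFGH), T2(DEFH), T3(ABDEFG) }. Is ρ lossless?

No

Chase test. Columns are ABCDEFGH; row i has aⱼ where attribute j ∈ Ti, else bᵢⱼ.
Initial tableau (one row per fragment):
  row 1: b11 b12 a3 a4 a5 a6 a7 a8
  row 2: b21 b22 b23 a4 a5 a6 b27 a8
  row 3: a1 a2 b33 a4 a5 a6 a7 b38
No row becomes fully distinguished — the join is lossy.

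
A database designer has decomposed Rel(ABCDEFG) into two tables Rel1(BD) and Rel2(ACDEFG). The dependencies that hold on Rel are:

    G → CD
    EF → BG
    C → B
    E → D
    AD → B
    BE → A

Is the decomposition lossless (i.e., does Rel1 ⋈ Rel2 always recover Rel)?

No

Common attributes: Rel1 ∩ Rel2 = {D}.
No dependency enlarges {D}, so (D)⁺ = {D}.
The closure contains neither all of Rel1 = {BD} nor all of Rel2 = {ACDEFG}, so the common attributes are not a superkey of either fragment. The join is lossy.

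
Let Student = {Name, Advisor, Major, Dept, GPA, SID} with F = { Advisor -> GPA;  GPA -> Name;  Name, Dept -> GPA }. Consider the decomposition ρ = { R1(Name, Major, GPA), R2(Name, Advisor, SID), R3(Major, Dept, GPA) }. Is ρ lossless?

Chase test. Columns are Name, Advisor, Major, Dept, GPA, SID; row i has aⱼ where attribute j ∈ Ri, else bᵢⱼ.
Initial tableau (one row per fragment):
  row 1: a1 b12 a3 b14 a5 b16
  row 2: a1 a2 b23 b24 b25 a6
  row 3: b31 b32 a3 a4 a5 b36
Rows 1 and 3 agree on GPA; apply GPA→Name and equate their Name entries.
No row becomes fully distinguished — the join is lossy.

No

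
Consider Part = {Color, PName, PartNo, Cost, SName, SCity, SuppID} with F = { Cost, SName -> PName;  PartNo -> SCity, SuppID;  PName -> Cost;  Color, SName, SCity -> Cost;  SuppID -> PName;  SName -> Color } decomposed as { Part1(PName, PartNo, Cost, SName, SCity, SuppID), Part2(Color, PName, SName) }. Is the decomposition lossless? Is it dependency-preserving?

lossless and dependency-preserving

Lossless test: (PName, SName)⁺ = {Color, PName, Cost, SName}, which contains all of one fragment — lossless.
Dependency preservation: Color, SName, SCity → Cost is not contained in any single fragment, but the restricted closure of its left-hand side across the fragments still reaches the right-hand side; the remaining FDs each lie inside some fragment. All dependencies are preserved.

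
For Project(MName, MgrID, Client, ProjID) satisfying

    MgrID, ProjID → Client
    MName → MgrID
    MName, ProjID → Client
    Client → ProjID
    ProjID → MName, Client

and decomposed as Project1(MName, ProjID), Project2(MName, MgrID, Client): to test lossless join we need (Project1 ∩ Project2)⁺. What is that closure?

Project1 ∩ Project2 = {MName}.
MName → MgrID applies, adding MgrID
Closure: {MName, MgrID}.

MName, MgrID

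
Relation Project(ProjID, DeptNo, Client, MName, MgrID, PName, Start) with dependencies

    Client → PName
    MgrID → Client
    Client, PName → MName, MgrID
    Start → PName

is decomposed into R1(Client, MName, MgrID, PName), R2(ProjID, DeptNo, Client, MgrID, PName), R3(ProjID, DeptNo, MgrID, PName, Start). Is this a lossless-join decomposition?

Chase test. Columns are ProjID, DeptNo, Client, MName, MgrID, PName, Start; row i has aⱼ where attribute j ∈ Ri, else bᵢⱼ.
Initial tableau (one row per fragment):
  row 1: b11 b12 a3 a4 a5 a6 b17
  row 2: a1 a2 a3 b24 a5 a6 b27
  row 3: a1 a2 b33 b34 a5 a6 a7
Rows 1 and 3 agree on MgrID; apply MgrID→Client and equate their Client entries.
Rows 1 and 2 agree on Client, PName; apply Client, PName→MName, MgrID and equate their MName, MgrID entries.
Rows 1 and 3 agree on Client, PName; apply Client, PName→MName, MgrID and equate their MName, MgrID entries.
Row 3 is now all distinguished symbols — the join is lossless.

Yes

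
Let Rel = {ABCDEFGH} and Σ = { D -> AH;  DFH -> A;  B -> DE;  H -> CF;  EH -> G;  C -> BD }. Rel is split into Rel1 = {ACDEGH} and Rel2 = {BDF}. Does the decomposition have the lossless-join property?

Yes

Common attributes: Rel1 ∩ Rel2 = {D}.
Closure of {D}: D → AH applies, adding AH; H → CF applies, adding CF; C → BD applies, adding B; B → DE applies, adding E; EH → G applies, adding G. So (D)⁺ = {ABCDEFGH}.
This closure contains every attribute of Rel1, so Rel1 ∩ Rel2 → Rel1. The join is lossless.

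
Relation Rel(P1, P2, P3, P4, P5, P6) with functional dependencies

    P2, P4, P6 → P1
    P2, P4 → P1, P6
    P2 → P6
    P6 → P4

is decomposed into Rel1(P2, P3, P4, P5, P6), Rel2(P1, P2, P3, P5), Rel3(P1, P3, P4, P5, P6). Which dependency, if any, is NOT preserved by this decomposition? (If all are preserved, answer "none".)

P2, P4, P6 → P1: restricted closure across fragments reaches P1.
P2, P4 → P1, P6: restricted closure across fragments reaches P1, P6.
P2 → P6 lies within Rel1.
P6 → P4 lies within Rel1.
Every dependency is enforceable on the fragments, so the decomposition is dependency-preserving.

none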